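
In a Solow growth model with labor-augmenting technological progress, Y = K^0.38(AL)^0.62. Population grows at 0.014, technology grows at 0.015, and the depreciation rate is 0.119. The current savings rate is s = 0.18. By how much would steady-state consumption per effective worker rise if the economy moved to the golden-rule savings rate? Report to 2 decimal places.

Δc ≈ 0.18

The effective depreciation rate is n + g + δ = 0.014 + 0.015 + 0.119 = 0.148.
Current steady state (s = 0.18): k* = (0.18/0.148)^(1/0.62) ≈ 1.3712, y* = 1.3712^0.38 ≈ 1.1275, c* = (1−0.18)·1.1275 ≈ 0.9245.
Golden rule sets MPK = n+g+δ: 0.38·k^(0.38−1) = 0.148, so k_gold = (0.38/0.148)^(1/0.62) ≈ 4.5763.
y_gold = 4.5763^0.38 ≈ 1.7824, c_gold = y_gold − 0.148·k_gold ≈ 1.1051.
Gain: Δc = 1.1051 − 0.9245 ≈ 0.1805.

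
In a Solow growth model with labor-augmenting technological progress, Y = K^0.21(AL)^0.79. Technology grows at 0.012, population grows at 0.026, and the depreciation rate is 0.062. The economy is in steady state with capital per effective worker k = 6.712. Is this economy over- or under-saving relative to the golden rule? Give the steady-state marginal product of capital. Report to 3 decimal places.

n + g + δ = 0.026 + 0.012 + 0.062 = 0.1.
MPK = 0.21·k^(0.21−1) = 0.21·6.712^(-0.79) ≈ 0.0467.
MPK < 0.1, so the economy is dynamically inefficient (over-saving).

over-saving; MPK ≈ 0.047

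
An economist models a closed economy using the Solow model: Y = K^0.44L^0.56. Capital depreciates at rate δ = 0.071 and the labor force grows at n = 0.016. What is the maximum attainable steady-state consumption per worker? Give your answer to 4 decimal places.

c_gold ≈ 2.0011

The effective depreciation rate is n + δ = 0.016 + 0.071 = 0.087.
At the golden rule the marginal product of capital equals n+δ: 0.44·k^(0.44−1) = 0.087. Solving, k_gold = (0.44/0.087)^(1/0.56) ≈ 18.0727.
y_gold = 18.0727^0.44 ≈ 3.5735.
c_gold = y_gold − (n+δ)·k_gold = 3.5735 − 0.087·18.0727 ≈ 2.0011.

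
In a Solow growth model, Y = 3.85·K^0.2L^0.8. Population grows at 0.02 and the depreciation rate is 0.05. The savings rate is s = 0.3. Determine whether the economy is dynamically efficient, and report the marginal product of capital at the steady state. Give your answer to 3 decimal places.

The effective depreciation rate is n + δ = 0.02 + 0.05 = 0.07.
Steady-state k*: s·A·k^0.2 = 0.07·k gives k* = (0.3·3.85/0.07)^(1/0.8) ≈ 33.2548.
MPK = 0.2·3.85·33.2548^(-0.8) ≈ 0.0467.
MPK < n+δ = 0.07, so the economy is dynamically inefficient (over-saving).

dynamically inefficient; MPK ≈ 0.047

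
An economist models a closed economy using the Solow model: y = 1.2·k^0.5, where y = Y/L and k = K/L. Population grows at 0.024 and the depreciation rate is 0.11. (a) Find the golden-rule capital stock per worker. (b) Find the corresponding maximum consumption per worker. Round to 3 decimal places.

Capital per worker breaks even when investment replaces (n + δ)·k; here n + δ = 0.134.
Golden rule sets MPK = n+δ: 0.5·1.2·k^(0.5−1) = 0.134, so k_gold = (0.5·1.2/0.134)^(1/0.5) ≈ 20.0490.
y_gold = 1.2·20.0490^0.5 ≈ 5.3731; c_gold = y_gold − 0.134·k_gold ≈ 2.6866.

(a) k_gold ≈ 20.049; (b) c_gold ≈ 2.687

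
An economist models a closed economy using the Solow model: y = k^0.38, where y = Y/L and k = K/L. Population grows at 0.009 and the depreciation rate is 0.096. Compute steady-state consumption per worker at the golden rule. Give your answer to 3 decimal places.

n + δ = 0.009 + 0.096 = 0.105.
Maximizing c = f(k) − (n+δ)·k gives f'(k) = n+δ, i.e. 0.38·k^(0.38−1) = 0.105, so k_gold = (0.38/0.105)^(1/0.62) ≈ 7.9608.
y_gold = 7.9608^0.38 ≈ 2.1997.
c_gold = y_gold − (n+δ)·k_gold = 2.1997 − 0.105·7.9608 ≈ 1.3638.

c_gold ≈ 1.364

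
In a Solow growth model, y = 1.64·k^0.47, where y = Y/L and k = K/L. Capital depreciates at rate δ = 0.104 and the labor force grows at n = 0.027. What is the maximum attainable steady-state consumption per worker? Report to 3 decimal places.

c_gold ≈ 4.185

Break-even investment rate: n + δ = 0.027 + 0.104 = 0.131.
Maximizing c = f(k) − (n+δ)·k gives f'(k) = n+δ, i.e. 0.47·1.64·k^(0.47−1) = 0.131, so k_gold = (0.47·1.64/0.131)^(1/0.53) ≈ 28.3275.
y_gold = 1.64·28.3275^0.47 ≈ 7.8955.
c_gold = y_gold − (n+δ)·k_gold = 7.8955 − 0.131·28.3275 ≈ 4.1846.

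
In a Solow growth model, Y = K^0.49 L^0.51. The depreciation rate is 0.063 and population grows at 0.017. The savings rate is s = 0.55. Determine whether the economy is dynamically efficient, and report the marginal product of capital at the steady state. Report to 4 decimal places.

dynamically inefficient; MPK ≈ 0.0713

n + δ = 0.017 + 0.063 = 0.08.
Steady-state k*: s·k^0.49 = 0.08·k gives k* = (0.55/0.08)^(1/0.51) ≈ 43.8239.
MPK = 0.49·43.8239^(-0.51) ≈ 0.0713.
MPK < n+δ = 0.08, so the economy is dynamically inefficient (over-saving).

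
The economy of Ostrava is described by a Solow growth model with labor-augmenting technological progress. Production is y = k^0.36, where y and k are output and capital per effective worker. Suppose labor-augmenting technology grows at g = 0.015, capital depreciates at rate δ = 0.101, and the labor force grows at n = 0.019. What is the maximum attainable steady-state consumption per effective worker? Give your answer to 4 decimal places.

c_gold ≈ 1.1112

The effective depreciation rate is n + g + δ = 0.019 + 0.015 + 0.101 = 0.135.
Golden rule sets MPK = n+g+δ: 0.36·k^(0.36−1) = 0.135, so k_gold = (0.36/0.135)^(1/0.64) ≈ 4.6299.
y_gold = 4.6299^0.36 ≈ 1.7362.
c_gold = y_gold − (n+g+δ)·k_gold = 1.7362 − 0.135·4.6299 ≈ 1.1112.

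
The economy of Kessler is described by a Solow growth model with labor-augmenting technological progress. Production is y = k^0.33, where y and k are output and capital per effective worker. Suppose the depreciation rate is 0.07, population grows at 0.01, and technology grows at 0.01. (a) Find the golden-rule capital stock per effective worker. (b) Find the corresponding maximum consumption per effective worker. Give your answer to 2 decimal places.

(a) k_gold ≈ 6.95; (b) c_gold ≈ 1.27

Capital per effective worker breaks even when investment replaces (n + g + δ)·k; here n + g + δ = 0.09.
Setting f'(k) = n+g+δ gives 0.33·k^(0.33−1) = 0.09, hence k_gold = (0.33/0.09)^(1/0.67) ≈ 6.9534.
y_gold = 6.9534^0.33 ≈ 1.8964; c_gold = y_gold − 0.09·k_gold ≈ 1.2706.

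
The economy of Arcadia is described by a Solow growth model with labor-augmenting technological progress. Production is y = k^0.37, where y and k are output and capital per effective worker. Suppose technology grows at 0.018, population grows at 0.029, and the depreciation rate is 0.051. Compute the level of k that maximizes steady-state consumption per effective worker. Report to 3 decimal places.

k_gold ≈ 8.238

Capital per effective worker breaks even when investment replaces (n + g + δ)·k; here n + g + δ = 0.098.
Setting f'(k) = n+g+δ gives 0.37·k^(0.37−1) = 0.098, hence k_gold = (0.37/0.098)^(1/0.63) ≈ 8.2382.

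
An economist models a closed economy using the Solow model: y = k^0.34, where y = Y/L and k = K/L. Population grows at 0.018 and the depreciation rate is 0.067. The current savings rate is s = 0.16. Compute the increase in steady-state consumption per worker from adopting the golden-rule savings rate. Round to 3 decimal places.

Δc ≈ 0.184

The effective depreciation rate is n + δ = 0.018 + 0.067 = 0.085.
Current steady state (s = 0.16): k* = (0.16/0.085)^(1/0.66) ≈ 2.6074, y* = 2.6074^0.34 ≈ 1.3852, c* = (1−0.16)·1.3852 ≈ 1.1636.
Maximizing c = f(k) − (n+δ)·k gives f'(k) = n+δ, i.e. 0.34·k^(0.34−1) = 0.085, so k_gold = (0.34/0.085)^(1/0.66) ≈ 8.1698.
y_gold = 8.1698^0.34 ≈ 2.0425, c_gold = y_gold − 0.085·k_gold ≈ 1.3480.
Gain: Δc = 1.3480 − 1.1636 ≈ 0.1845.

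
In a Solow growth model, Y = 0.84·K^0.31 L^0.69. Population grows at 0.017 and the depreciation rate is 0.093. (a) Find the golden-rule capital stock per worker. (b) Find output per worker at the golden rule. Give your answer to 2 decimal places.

(a) k_gold ≈ 3.49; (b) y_gold ≈ 1.24

Capital per worker breaks even when investment replaces (n + δ)·k; here n + δ = 0.11.
Setting f'(k) = n+δ gives 0.31·0.84·k^(0.31−1) = 0.11, hence k_gold = (0.31·0.84/0.11)^(1/0.69) ≈ 3.4865.
y_gold = 0.84·3.4865^0.31 ≈ 1.2371.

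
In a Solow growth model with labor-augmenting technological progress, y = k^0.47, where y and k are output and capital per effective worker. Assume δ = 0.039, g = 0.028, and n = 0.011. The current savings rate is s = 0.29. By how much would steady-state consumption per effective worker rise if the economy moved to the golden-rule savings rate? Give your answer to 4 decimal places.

Δc ≈ 0.3309

n + g + δ = 0.011 + 0.028 + 0.039 = 0.078.
Current steady state (s = 0.29): k* = (0.29/0.078)^(1/0.53) ≈ 11.9136, y* = 11.9136^0.47 ≈ 3.2044, c* = (1−0.29)·3.2044 ≈ 2.2751.
At the golden rule the marginal product of capital equals n+g+δ: 0.47·k^(0.47−1) = 0.078. Solving, k_gold = (0.47/0.078)^(1/0.53) ≈ 29.6281.
y_gold = 29.6281^0.47 ≈ 4.9170, c_gold = y_gold − 0.078·k_gold ≈ 2.6060.
Gain: Δc = 2.6060 − 2.2751 ≈ 0.3309.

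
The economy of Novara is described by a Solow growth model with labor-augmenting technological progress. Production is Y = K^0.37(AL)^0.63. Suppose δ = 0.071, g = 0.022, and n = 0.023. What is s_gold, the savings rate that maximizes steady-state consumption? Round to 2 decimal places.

s_gold = 0.37

The effective depreciation rate is n + g + δ = 0.023 + 0.022 + 0.071 = 0.116.
At the golden rule MPK = n+g+δ, and in any Cobb-Douglas steady state s = (n+g+δ)·k/y = MPK·k/y = capital's share 0.37.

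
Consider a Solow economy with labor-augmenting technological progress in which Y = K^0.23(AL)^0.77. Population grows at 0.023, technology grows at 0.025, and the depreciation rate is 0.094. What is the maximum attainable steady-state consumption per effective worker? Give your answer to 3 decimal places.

n + g + δ = 0.023 + 0.025 + 0.094 = 0.142.
At the golden rule the marginal product of capital equals n+g+δ: 0.23·k^(0.23−1) = 0.142. Solving, k_gold = (0.23/0.142)^(1/0.77) ≈ 1.8707.
y_gold = 1.8707^0.23 ≈ 1.1549.
c_gold = y_gold − (n+g+δ)·k_gold = 1.1549 − 0.142·1.8707 ≈ 0.8893.

c_gold ≈ 0.889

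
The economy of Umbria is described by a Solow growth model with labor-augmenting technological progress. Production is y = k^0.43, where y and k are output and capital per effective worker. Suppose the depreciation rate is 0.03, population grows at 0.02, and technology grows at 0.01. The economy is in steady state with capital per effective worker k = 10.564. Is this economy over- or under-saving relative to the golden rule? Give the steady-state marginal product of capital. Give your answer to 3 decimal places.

The effective depreciation rate is n + g + δ = 0.02 + 0.01 + 0.03 = 0.06.
MPK = 0.43·k^(0.43−1) = 0.43·10.564^(-0.57) ≈ 0.1122.
MPK > 0.06, so the economy is dynamically efficient (under-saving).

under-saving; MPK ≈ 0.112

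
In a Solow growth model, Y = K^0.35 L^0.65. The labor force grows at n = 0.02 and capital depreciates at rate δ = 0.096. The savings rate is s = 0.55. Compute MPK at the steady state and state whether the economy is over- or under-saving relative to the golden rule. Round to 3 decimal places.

n + δ = 0.02 + 0.096 = 0.116.
Steady-state k*: s·k^0.35 = 0.116·k gives k* = (0.55/0.116)^(1/0.65) ≈ 10.9611.
MPK = 0.35·10.9611^(-0.65) ≈ 0.0738.
MPK < n+δ = 0.116, so the economy is dynamically inefficient (over-saving).

over-saving; MPK ≈ 0.074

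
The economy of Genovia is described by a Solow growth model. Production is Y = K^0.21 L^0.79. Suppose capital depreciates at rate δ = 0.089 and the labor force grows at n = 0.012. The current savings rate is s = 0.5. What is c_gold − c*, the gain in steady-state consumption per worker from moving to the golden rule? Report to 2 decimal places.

n + δ = 0.012 + 0.089 = 0.101.
Current steady state (s = 0.5): k* = (0.5/0.101)^(1/0.79) ≈ 7.5736, y* = 7.5736^0.21 ≈ 1.5299, c* = (1−0.5)·1.5299 ≈ 0.7649.
Setting f'(k) = n+δ gives 0.21·k^(0.21−1) = 0.101, hence k_gold = (0.21/0.101)^(1/0.79) ≈ 2.5258.
y_gold = 2.5258^0.21 ≈ 1.2148, c_gold = y_gold − 0.101·k_gold ≈ 0.9597.
Gain: Δc = 0.9597 − 0.7649 ≈ 0.1948.

Δc ≈ 0.19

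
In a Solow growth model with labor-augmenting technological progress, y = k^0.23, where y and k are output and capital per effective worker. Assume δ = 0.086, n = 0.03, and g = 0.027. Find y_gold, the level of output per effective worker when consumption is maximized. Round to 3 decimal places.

y_gold ≈ 1.153

The effective depreciation rate is n + g + δ = 0.03 + 0.027 + 0.086 = 0.143.
Setting f'(k) = n+g+δ gives 0.23·k^(0.23−1) = 0.143, hence k_gold = (0.23/0.143)^(1/0.77) ≈ 1.8537.
Output: y_gold = k_gold^0.23 = 1.8537^0.23 ≈ 1.1525.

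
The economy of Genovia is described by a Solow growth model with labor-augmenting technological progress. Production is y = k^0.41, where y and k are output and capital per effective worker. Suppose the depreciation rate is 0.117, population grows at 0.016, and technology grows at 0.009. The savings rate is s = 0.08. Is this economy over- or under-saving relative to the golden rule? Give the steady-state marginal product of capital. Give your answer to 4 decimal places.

n + g + δ = 0.016 + 0.009 + 0.117 = 0.142.
Steady-state k*: s·k^0.41 = 0.142·k gives k* = (0.08/0.142)^(1/0.59) ≈ 0.3781.
MPK = 0.41·0.3781^(-0.59) ≈ 0.7277.
MPK > n+g+δ = 0.142, so the economy is dynamically efficient (under-saving).

under-saving; MPK ≈ 0.7277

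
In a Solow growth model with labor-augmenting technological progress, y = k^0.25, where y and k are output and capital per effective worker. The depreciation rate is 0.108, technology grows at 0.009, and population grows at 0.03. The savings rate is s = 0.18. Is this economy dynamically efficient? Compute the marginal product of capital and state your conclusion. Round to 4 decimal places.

Capital per effective worker breaks even when investment replaces (n + g + δ)·k; here n + g + δ = 0.147.
Steady-state k*: s·k^0.25 = 0.147·k gives k* = (0.18/0.147)^(1/0.75) ≈ 1.3100.
MPK = 0.25·1.3100^(-0.75) ≈ 0.2042.
MPK > n+g+δ = 0.147, so the economy is dynamically efficient (under-saving).

dynamically efficient; MPK ≈ 0.2042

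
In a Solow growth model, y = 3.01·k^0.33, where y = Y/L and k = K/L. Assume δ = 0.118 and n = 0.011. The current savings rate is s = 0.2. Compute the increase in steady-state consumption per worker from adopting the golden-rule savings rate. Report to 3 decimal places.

Break-even investment rate: n + δ = 0.011 + 0.118 = 0.129.
Current steady state (s = 0.2): k* = (0.2·3.01/0.129)^(1/0.67) ≈ 9.9659, y* = 3.01·9.9659^0.33 ≈ 6.4280, c* = (1−0.2)·6.4280 ≈ 5.1424.
Setting f'(k) = n+δ gives 0.33·3.01·k^(0.33−1) = 0.129, hence k_gold = (0.33·3.01/0.129)^(1/0.67) ≈ 21.0436.
y_gold = 3.01·21.0436^0.33 ≈ 8.2261, c_gold = y_gold − 0.129·k_gold ≈ 5.5115.
Gain: Δc = 5.5115 − 5.1424 ≈ 0.3691.

Δc ≈ 0.369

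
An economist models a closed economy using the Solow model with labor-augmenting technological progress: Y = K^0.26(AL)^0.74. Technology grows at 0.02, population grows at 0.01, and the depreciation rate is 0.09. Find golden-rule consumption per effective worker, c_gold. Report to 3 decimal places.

Break-even investment rate: n + g + δ = 0.01 + 0.02 + 0.09 = 0.12.
Setting f'(k) = n+g+δ gives 0.26·k^(0.26−1) = 0.12, hence k_gold = (0.26/0.12)^(1/0.74) ≈ 2.8430.
y_gold = 2.8430^0.26 ≈ 1.3121.
c_gold = y_gold − (n+g+δ)·k_gold = 1.3121 − 0.12·2.8430 ≈ 0.9710.

c_gold ≈ 0.971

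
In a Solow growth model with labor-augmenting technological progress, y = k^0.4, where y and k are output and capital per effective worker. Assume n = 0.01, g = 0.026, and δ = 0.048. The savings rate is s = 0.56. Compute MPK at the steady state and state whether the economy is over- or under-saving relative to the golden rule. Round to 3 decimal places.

The effective depreciation rate is n + g + δ = 0.01 + 0.026 + 0.048 = 0.084.
Steady-state k*: s·k^0.4 = 0.084·k gives k* = (0.56/0.084)^(1/0.6) ≈ 23.6146.
MPK = 0.4·23.6146^(-0.6) ≈ 0.0600.
MPK < n+g+δ = 0.084, so the economy is dynamically inefficient (over-saving).

over-saving; MPK ≈ 0.060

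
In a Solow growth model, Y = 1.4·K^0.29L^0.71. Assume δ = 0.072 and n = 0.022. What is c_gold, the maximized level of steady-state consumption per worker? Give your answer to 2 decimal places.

The effective depreciation rate is n + δ = 0.022 + 0.072 = 0.094.
Setting f'(k) = n+δ gives 0.29·1.4·k^(0.29−1) = 0.094, hence k_gold = (0.29·1.4/0.094)^(1/0.71) ≈ 7.8510.
y_gold = 1.4·7.8510^0.29 ≈ 2.5448.
c_gold = y_gold − (n+δ)·k_gold = 2.5448 − 0.094·7.8510 ≈ 1.8068.

c_gold ≈ 1.81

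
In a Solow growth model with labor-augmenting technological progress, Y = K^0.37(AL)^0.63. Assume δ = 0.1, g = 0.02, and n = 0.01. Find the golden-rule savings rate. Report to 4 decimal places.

The effective depreciation rate is n + g + δ = 0.01 + 0.02 + 0.1 = 0.13.
At the golden rule MPK = n+g+δ, and in any Cobb-Douglas steady state s = (n+g+δ)·k/y = MPK·k/y = capital's share 0.37.

s_gold = 0.3700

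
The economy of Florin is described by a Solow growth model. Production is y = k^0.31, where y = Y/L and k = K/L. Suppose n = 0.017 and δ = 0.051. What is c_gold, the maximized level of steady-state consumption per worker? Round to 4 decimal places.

c_gold ≈ 1.3641

Break-even investment rate: n + δ = 0.017 + 0.051 = 0.068.
Setting f'(k) = n+δ gives 0.31·k^(0.31−1) = 0.068, hence k_gold = (0.31/0.068)^(1/0.69) ≈ 9.0128.
y_gold = 9.0128^0.31 ≈ 1.9770.
c_gold = y_gold − (n+δ)·k_gold = 1.9770 − 0.068·9.0128 ≈ 1.3641.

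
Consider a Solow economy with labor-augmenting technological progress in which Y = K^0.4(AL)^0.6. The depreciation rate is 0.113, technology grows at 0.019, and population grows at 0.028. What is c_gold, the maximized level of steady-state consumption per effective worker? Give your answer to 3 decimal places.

c_gold ≈ 1.105

Capital per effective worker breaks even when investment replaces (n + g + δ)·k; here n + g + δ = 0.16.
Golden rule sets MPK = n+g+δ: 0.4·k^(0.4−1) = 0.16, so k_gold = (0.4/0.16)^(1/0.6) ≈ 4.6050.
y_gold = 4.6050^0.4 ≈ 1.8420.
c_gold = y_gold − (n+g+δ)·k_gold = 1.8420 − 0.16·4.6050 ≈ 1.1052.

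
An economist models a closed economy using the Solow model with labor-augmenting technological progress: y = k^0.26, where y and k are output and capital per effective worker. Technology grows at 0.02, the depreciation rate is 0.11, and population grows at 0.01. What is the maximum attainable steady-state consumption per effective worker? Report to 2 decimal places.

The effective depreciation rate is n + g + δ = 0.01 + 0.02 + 0.11 = 0.14.
Maximizing c = f(k) − (n+g+δ)·k gives f'(k) = n+g+δ, i.e. 0.26·k^(0.26−1) = 0.14, so k_gold = (0.26/0.14)^(1/0.74) ≈ 2.3084.
y_gold = 2.3084^0.26 ≈ 1.2430.
c_gold = y_gold − (n+g+δ)·k_gold = 1.2430 − 0.14·2.3084 ≈ 0.9198.

c_gold ≈ 0.92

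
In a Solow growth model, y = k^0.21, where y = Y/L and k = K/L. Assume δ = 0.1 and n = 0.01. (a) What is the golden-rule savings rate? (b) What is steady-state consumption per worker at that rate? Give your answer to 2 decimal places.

Break-even investment rate: n + δ = 0.01 + 0.1 = 0.11.
For Cobb-Douglas, s_gold equals capital's share: s_gold = 0.21.
Golden rule sets MPK = n+δ: 0.21·k^(0.21−1) = 0.11, so k_gold = (0.21/0.11)^(1/0.79) ≈ 2.2671.
y_gold = 2.2671^0.21 ≈ 1.1875; c_gold = (1−0.21)·y_gold ≈ 0.9382.

(a) s_gold = 0.21; (b) c_gold ≈ 0.94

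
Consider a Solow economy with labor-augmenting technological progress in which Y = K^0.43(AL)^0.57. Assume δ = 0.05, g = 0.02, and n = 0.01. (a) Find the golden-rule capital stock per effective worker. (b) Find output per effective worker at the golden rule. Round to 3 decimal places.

The effective depreciation rate is n + g + δ = 0.01 + 0.02 + 0.05 = 0.08.
At the golden rule the marginal product of capital equals n+g+δ: 0.43·k^(0.43−1) = 0.08. Solving, k_gold = (0.43/0.08)^(1/0.57) ≈ 19.1146.
y_gold = 19.1146^0.43 ≈ 3.5562.

(a) k_gold ≈ 19.115; (b) y_gold ≈ 3.556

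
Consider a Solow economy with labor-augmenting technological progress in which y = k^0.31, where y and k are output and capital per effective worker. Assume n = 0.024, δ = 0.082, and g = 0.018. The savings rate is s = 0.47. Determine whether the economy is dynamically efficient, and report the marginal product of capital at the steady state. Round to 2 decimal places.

dynamically inefficient; MPK ≈ 0.08

Capital per effective worker breaks even when investment replaces (n + g + δ)·k; here n + g + δ = 0.124.
Steady-state k*: s·k^0.31 = 0.124·k gives k* = (0.47/0.124)^(1/0.69) ≈ 6.8970.
MPK = 0.31·6.8970^(-0.69) ≈ 0.0818.
MPK < n+g+δ = 0.124, so the economy is dynamically inefficient (over-saving).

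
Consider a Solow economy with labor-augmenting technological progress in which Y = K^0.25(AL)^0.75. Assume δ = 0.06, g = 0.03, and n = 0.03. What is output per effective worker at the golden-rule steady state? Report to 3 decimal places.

y_gold ≈ 1.277

Break-even investment rate: n + g + δ = 0.03 + 0.03 + 0.06 = 0.12.
Golden rule sets MPK = n+g+δ: 0.25·k^(0.25−1) = 0.12, so k_gold = (0.25/0.12)^(1/0.75) ≈ 2.6608.
Output: y_gold = k_gold^0.25 = 2.6608^0.25 ≈ 1.2772.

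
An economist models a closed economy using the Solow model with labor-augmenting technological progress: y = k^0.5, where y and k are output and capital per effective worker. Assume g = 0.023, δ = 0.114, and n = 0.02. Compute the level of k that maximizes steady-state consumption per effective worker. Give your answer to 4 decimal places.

k_gold ≈ 10.1424

Break-even investment rate: n + g + δ = 0.02 + 0.023 + 0.114 = 0.157.
Maximizing c = f(k) − (n+g+δ)·k gives f'(k) = n+g+δ, i.e. 0.5·k^(0.5−1) = 0.157, so k_gold = (0.5/0.157)^(1/0.5) ≈ 10.1424.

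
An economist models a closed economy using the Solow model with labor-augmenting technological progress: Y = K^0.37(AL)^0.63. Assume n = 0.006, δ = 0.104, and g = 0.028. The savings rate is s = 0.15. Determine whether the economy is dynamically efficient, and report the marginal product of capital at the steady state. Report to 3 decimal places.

n + g + δ = 0.006 + 0.028 + 0.104 = 0.138.
Steady-state k*: s·k^0.37 = 0.138·k gives k* = (0.15/0.138)^(1/0.63) ≈ 1.1415.
MPK = 0.37·1.1415^(-0.63) ≈ 0.3404.
MPK > n+g+δ = 0.138, so the economy is dynamically efficient (under-saving).

dynamically efficient; MPK ≈ 0.340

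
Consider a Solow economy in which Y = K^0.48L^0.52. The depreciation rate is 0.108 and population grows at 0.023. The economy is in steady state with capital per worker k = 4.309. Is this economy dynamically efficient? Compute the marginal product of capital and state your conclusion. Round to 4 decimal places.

dynamically efficient; MPK ≈ 0.2246

Break-even investment rate: n + δ = 0.023 + 0.108 = 0.131.
MPK = 0.48·k^(0.48−1) = 0.48·4.309^(-0.52) ≈ 0.2246.
MPK > 0.131, so the economy is dynamically efficient (under-saving).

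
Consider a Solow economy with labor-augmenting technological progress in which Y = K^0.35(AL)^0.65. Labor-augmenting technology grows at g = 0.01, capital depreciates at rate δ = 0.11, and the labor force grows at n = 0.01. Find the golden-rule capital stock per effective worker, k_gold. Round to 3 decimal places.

Break-even investment rate: n + g + δ = 0.01 + 0.01 + 0.11 = 0.13.
At the golden rule the marginal product of capital equals n+g+δ: 0.35·k^(0.35−1) = 0.13. Solving, k_gold = (0.35/0.13)^(1/0.65) ≈ 4.5891.

k_gold ≈ 4.589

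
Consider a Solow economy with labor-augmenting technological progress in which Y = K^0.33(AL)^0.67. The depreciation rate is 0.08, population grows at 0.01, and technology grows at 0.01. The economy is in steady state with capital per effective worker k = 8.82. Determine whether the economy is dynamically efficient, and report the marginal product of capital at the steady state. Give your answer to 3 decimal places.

dynamically inefficient; MPK ≈ 0.077

n + g + δ = 0.01 + 0.01 + 0.08 = 0.1.
MPK = 0.33·k^(0.33−1) = 0.33·8.82^(-0.67) ≈ 0.0767.
MPK < 0.1, so the economy is dynamically inefficient (over-saving).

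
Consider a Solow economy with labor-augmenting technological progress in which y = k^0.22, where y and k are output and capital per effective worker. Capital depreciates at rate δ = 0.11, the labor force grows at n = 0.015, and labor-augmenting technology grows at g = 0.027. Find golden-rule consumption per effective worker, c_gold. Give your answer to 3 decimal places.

c_gold ≈ 0.866

The effective depreciation rate is n + g + δ = 0.015 + 0.027 + 0.11 = 0.152.
Maximizing c = f(k) − (n+g+δ)·k gives f'(k) = n+g+δ, i.e. 0.22·k^(0.22−1) = 0.152, so k_gold = (0.22/0.152)^(1/0.78) ≈ 1.6065.
y_gold = 1.6065^0.22 ≈ 1.1099.
c_gold = y_gold − (n+g+δ)·k_gold = 1.1099 − 0.152·1.6065 ≈ 0.8657.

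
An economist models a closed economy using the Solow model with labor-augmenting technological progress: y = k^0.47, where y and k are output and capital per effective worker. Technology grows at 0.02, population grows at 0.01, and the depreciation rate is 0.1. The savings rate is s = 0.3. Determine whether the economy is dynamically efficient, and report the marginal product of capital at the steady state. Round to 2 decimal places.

dynamically efficient; MPK ≈ 0.20

Capital per effective worker breaks even when investment replaces (n + g + δ)·k; here n + g + δ = 0.13.
Steady-state k*: s·k^0.47 = 0.13·k gives k* = (0.3/0.13)^(1/0.53) ≈ 4.8444.
MPK = 0.47·4.8444^(-0.53) ≈ 0.2037.
MPK > n+g+δ = 0.13, so the economy is dynamically efficient (under-saving).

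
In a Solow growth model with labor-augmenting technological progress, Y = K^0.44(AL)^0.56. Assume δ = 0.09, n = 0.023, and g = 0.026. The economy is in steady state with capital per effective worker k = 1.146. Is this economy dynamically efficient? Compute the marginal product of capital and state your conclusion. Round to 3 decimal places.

Break-even investment rate: n + g + δ = 0.023 + 0.026 + 0.09 = 0.139.
MPK = 0.44·k^(0.44−1) = 0.44·1.146^(-0.56) ≈ 0.4077.
MPK > 0.139, so the economy is dynamically efficient (under-saving).

dynamically efficient; MPK ≈ 0.408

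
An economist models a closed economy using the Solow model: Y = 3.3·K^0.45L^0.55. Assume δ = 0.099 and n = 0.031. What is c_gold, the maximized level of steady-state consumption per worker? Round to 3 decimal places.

c_gold ≈ 13.315

Break-even investment rate: n + δ = 0.031 + 0.099 = 0.13.
Setting f'(k) = n+δ gives 0.45·3.3·k^(0.45−1) = 0.13, hence k_gold = (0.45·3.3/0.13)^(1/0.55) ≈ 83.7996.
y_gold = 3.3·83.7996^0.45 ≈ 24.2088.
c_gold = y_gold − (n+δ)·k_gold = 24.2088 − 0.13·83.7996 ≈ 13.3148.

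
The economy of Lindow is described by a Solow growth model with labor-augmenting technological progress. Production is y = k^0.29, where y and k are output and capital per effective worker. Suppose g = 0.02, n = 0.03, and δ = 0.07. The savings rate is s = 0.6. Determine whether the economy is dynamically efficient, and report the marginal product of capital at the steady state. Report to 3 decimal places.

n + g + δ = 0.03 + 0.02 + 0.07 = 0.12.
Steady-state k*: s·k^0.29 = 0.12·k gives k* = (0.6/0.12)^(1/0.71) ≈ 9.6486.
MPK = 0.29·9.6486^(-0.71) ≈ 0.0580.
MPK < n+g+δ = 0.12, so the economy is dynamically inefficient (over-saving).

dynamically inefficient; MPK ≈ 0.058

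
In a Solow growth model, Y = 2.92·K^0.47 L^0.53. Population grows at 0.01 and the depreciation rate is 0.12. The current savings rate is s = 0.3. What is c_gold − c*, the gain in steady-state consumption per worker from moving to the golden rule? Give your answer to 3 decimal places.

Δc ≈ 1.414

Capital per worker breaks even when investment replaces (n + δ)·k; here n + δ = 0.13.
Current steady state (s = 0.3): k* = (0.3·2.92/0.13)^(1/0.53) ≈ 36.5866, y* = 2.92·36.5866^0.47 ≈ 15.8542, c* = (1−0.3)·15.8542 ≈ 11.0979.
At the golden rule the marginal product of capital equals n+δ: 0.47·2.92·k^(0.47−1) = 0.13. Solving, k_gold = (0.47·2.92/0.13)^(1/0.53) ≈ 85.3498.
y_gold = 2.92·85.3498^0.47 ≈ 23.6074, c_gold = y_gold − 0.13·k_gold ≈ 12.5119.
Gain: Δc = 12.5119 − 11.0979 ≈ 1.4140.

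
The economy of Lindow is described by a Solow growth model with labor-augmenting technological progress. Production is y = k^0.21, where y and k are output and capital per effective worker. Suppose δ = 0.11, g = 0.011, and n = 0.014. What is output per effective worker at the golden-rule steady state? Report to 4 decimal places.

Capital per effective worker breaks even when investment replaces (n + g + δ)·k; here n + g + δ = 0.135.
At the golden rule the marginal product of capital equals n+g+δ: 0.21·k^(0.21−1) = 0.135. Solving, k_gold = (0.21/0.135)^(1/0.79) ≈ 1.7494.
Output: y_gold = k_gold^0.21 = 1.7494^0.21 ≈ 1.1246.

y_gold ≈ 1.1246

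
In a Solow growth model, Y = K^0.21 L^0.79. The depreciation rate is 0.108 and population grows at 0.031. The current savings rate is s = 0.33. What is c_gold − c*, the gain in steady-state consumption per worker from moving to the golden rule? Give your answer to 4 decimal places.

Δc ≈ 0.0385

The effective depreciation rate is n + δ = 0.031 + 0.108 = 0.139.
Current steady state (s = 0.33): k* = (0.33/0.139)^(1/0.79) ≈ 2.9876, y* = 2.9876^0.21 ≈ 1.2584, c* = (1−0.33)·1.2584 ≈ 0.8431.
Golden rule sets MPK = n+δ: 0.21·k^(0.21−1) = 0.139, so k_gold = (0.21/0.139)^(1/0.79) ≈ 1.6859.
y_gold = 1.6859^0.21 ≈ 1.1159, c_gold = y_gold − 0.139·k_gold ≈ 0.8816.
Gain: Δc = 0.8816 − 0.8431 ≈ 0.0385.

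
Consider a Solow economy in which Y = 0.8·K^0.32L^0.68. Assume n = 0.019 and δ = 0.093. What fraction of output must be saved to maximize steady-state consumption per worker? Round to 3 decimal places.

s_gold = 0.320

The effective depreciation rate is n + δ = 0.019 + 0.093 = 0.112.
At the golden rule MPK = n+δ, and in any Cobb-Douglas steady state s = (n+δ)·k/y = MPK·k/y = capital's share 0.32.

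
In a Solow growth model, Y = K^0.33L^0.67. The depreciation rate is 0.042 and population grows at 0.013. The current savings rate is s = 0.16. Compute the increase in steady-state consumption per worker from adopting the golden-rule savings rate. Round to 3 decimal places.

Δc ≈ 0.198

Capital per worker breaks even when investment replaces (n + δ)·k; here n + δ = 0.055.
Current steady state (s = 0.16): k* = (0.16/0.055)^(1/0.67) ≈ 4.9224, y* = 4.9224^0.33 ≈ 1.6921, c* = (1−0.16)·1.6921 ≈ 1.4213.
Golden rule sets MPK = n+δ: 0.33·k^(0.33−1) = 0.055, so k_gold = (0.33/0.055)^(1/0.67) ≈ 14.5017.
y_gold = 14.5017^0.33 ≈ 2.4170, c_gold = y_gold − 0.055·k_gold ≈ 1.6194.
Gain: Δc = 1.6194 − 1.4213 ≈ 0.1980.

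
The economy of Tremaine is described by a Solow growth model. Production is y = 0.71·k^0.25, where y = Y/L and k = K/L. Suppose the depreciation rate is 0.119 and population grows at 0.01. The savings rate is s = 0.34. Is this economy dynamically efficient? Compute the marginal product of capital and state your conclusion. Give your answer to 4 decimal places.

The effective depreciation rate is n + δ = 0.01 + 0.119 = 0.129.
Steady-state k*: s·A·k^0.25 = 0.129·k gives k* = (0.34·0.71/0.129)^(1/0.75) ≈ 2.3060.
MPK = 0.25·0.71·2.3060^(-0.75) ≈ 0.0949.
MPK < n+δ = 0.129, so the economy is dynamically inefficient (over-saving).

dynamically inefficient; MPK ≈ 0.0949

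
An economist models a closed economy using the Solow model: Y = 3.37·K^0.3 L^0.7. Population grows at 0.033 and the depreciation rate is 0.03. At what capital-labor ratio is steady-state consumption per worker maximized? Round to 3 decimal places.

n + δ = 0.033 + 0.03 = 0.063.
Setting f'(k) = n+δ gives 0.3·3.37·k^(0.3−1) = 0.063, hence k_gold = (0.3·3.37/0.063)^(1/0.7) ≈ 52.7248.

k_gold ≈ 52.725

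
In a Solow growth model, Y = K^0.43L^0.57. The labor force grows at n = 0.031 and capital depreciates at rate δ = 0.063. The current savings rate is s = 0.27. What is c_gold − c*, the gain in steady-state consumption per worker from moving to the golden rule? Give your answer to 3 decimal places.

Δc ≈ 0.177

Capital per worker breaks even when investment replaces (n + δ)·k; here n + δ = 0.094.
Current steady state (s = 0.27): k* = (0.27/0.094)^(1/0.57) ≈ 6.3668, y* = 6.3668^0.43 ≈ 2.2166, c* = (1−0.27)·2.2166 ≈ 1.6181.
Maximizing c = f(k) − (n+δ)·k gives f'(k) = n+δ, i.e. 0.43·k^(0.43−1) = 0.094, so k_gold = (0.43/0.094)^(1/0.57) ≈ 14.4043.
y_gold = 14.4043^0.43 ≈ 3.1488, c_gold = y_gold − 0.094·k_gold ≈ 1.7948.
Gain: Δc = 1.7948 − 1.6181 ≈ 0.1767.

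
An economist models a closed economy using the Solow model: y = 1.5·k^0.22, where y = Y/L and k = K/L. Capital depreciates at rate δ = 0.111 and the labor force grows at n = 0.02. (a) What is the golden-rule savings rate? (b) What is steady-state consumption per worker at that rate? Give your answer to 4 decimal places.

(a) s_gold = 0.2200; (b) c_gold ≈ 1.5183

The effective depreciation rate is n + δ = 0.02 + 0.111 = 0.131.
For Cobb-Douglas, s_gold equals capital's share: s_gold = 0.22.
Setting f'(k) = n+δ gives 0.22·1.5·k^(0.22−1) = 0.131, hence k_gold = (0.22·1.5/0.131)^(1/0.78) ≈ 3.2690.
y_gold = 1.5·3.2690^0.22 ≈ 1.9465; c_gold = (1−0.22)·y_gold ≈ 1.5183.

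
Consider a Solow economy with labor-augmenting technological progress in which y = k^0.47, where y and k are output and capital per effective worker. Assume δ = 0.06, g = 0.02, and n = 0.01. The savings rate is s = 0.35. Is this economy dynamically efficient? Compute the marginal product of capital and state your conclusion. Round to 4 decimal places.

dynamically efficient; MPK ≈ 0.1209

Break-even investment rate: n + g + δ = 0.01 + 0.02 + 0.06 = 0.09.
Steady-state k*: s·k^0.47 = 0.09·k gives k* = (0.35/0.09)^(1/0.53) ≈ 12.9682.
MPK = 0.47·12.9682^(-0.53) ≈ 0.1209.
MPK > n+g+δ = 0.09, so the economy is dynamically efficient (under-saving).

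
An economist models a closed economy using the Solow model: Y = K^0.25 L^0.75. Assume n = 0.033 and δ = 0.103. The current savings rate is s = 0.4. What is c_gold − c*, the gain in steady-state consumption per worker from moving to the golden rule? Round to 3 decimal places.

Δc ≈ 0.059

n + δ = 0.033 + 0.103 = 0.136.
Current steady state (s = 0.4): k* = (0.4/0.136)^(1/0.75) ≈ 4.2140, y* = 4.2140^0.25 ≈ 1.4328, c* = (1−0.4)·1.4328 ≈ 0.8597.
Setting f'(k) = n+δ gives 0.25·k^(0.25−1) = 0.136, hence k_gold = (0.25/0.136)^(1/0.75) ≈ 2.2518.
y_gold = 2.2518^0.25 ≈ 1.2250, c_gold = y_gold − 0.136·k_gold ≈ 0.9187.
Gain: Δc = 0.9187 − 0.8597 ≈ 0.0591.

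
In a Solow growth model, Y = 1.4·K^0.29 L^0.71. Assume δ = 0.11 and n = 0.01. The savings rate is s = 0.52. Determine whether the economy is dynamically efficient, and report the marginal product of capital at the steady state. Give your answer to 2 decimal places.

dynamically inefficient; MPK ≈ 0.07

The effective depreciation rate is n + δ = 0.01 + 0.11 = 0.12.
Steady-state k*: s·A·k^0.29 = 0.12·k gives k* = (0.52·1.4/0.12)^(1/0.71) ≈ 12.6691.
MPK = 0.29·1.4·12.6691^(-0.71) ≈ 0.0669.
MPK < n+δ = 0.12, so the economy is dynamically inefficient (over-saving).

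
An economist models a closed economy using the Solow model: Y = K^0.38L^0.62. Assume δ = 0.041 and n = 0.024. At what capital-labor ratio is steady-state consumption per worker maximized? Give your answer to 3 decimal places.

k_gold ≈ 17.254

Capital per worker breaks even when investment replaces (n + δ)·k; here n + δ = 0.065.
Golden rule sets MPK = n+δ: 0.38·k^(0.38−1) = 0.065, so k_gold = (0.38/0.065)^(1/0.62) ≈ 17.2539.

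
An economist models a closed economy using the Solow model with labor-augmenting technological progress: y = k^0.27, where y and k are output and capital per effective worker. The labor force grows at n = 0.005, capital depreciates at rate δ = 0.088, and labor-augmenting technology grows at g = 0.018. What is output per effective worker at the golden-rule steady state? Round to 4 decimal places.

y_gold ≈ 1.3893

Break-even investment rate: n + g + δ = 0.005 + 0.018 + 0.088 = 0.111.
Golden rule sets MPK = n+g+δ: 0.27·k^(0.27−1) = 0.111, so k_gold = (0.27/0.111)^(1/0.73) ≈ 3.3793.
Output: y_gold = k_gold^0.27 = 3.3793^0.27 ≈ 1.3893.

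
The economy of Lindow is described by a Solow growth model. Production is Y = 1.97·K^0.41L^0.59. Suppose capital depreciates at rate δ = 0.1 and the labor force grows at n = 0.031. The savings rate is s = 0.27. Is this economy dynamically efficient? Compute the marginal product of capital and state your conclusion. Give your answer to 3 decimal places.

dynamically efficient; MPK ≈ 0.199

Break-even investment rate: n + δ = 0.031 + 0.1 = 0.131.
Steady-state k*: s·A·k^0.41 = 0.131·k gives k* = (0.27·1.97/0.131)^(1/0.59) ≈ 10.7512.
MPK = 0.41·1.97·10.7512^(-0.59) ≈ 0.1989.
MPK > n+δ = 0.131, so the economy is dynamically efficient (under-saving).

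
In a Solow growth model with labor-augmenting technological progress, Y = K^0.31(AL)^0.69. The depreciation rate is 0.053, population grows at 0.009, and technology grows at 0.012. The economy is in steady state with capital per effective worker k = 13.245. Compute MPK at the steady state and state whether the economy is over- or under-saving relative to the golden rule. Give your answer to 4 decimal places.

n + g + δ = 0.009 + 0.012 + 0.053 = 0.074.
MPK = 0.31·k^(0.31−1) = 0.31·13.245^(-0.69) ≈ 0.0521.
MPK < 0.074, so the economy is dynamically inefficient (over-saving).

over-saving; MPK ≈ 0.0521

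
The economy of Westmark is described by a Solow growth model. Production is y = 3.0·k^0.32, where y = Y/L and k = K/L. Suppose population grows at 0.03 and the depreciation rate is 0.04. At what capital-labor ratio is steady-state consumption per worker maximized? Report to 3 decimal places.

The effective depreciation rate is n + δ = 0.03 + 0.04 = 0.07.
At the golden rule the marginal product of capital equals n+δ: 0.32·3.0·k^(0.32−1) = 0.07. Solving, k_gold = (0.32·3.0/0.07)^(1/0.68) ≈ 47.0233.

k_gold ≈ 47.023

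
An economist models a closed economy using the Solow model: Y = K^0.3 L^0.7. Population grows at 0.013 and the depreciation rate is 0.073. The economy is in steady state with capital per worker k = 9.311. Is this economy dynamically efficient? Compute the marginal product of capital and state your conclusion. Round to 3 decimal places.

Break-even investment rate: n + δ = 0.013 + 0.073 = 0.086.
MPK = 0.3·k^(0.3−1) = 0.3·9.311^(-0.7) ≈ 0.0629.
MPK < 0.086, so the economy is dynamically inefficient (over-saving).

dynamically inefficient; MPK ≈ 0.063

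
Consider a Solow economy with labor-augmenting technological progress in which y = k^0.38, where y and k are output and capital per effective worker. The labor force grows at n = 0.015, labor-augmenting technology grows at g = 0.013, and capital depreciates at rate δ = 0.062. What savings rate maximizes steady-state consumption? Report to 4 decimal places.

Capital per effective worker breaks even when investment replaces (n + g + δ)·k; here n + g + δ = 0.09.
At the golden rule MPK = n+g+δ, and in any Cobb-Douglas steady state s = (n+g+δ)·k/y = MPK·k/y = capital's share 0.38.

s_gold = 0.3800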